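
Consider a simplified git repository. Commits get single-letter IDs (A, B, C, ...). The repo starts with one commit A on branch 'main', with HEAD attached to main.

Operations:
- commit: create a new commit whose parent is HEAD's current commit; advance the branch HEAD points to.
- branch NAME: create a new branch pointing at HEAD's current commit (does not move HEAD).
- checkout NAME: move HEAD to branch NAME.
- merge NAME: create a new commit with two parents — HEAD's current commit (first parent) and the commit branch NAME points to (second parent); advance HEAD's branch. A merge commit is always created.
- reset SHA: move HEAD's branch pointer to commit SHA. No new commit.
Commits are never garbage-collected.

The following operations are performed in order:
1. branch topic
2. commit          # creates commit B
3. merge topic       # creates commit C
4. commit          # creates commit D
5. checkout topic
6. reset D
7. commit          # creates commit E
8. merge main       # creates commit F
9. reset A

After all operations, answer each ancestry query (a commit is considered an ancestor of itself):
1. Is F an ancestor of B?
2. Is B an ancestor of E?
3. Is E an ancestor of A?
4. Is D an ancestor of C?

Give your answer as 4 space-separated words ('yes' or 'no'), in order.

After op 1 (branch): HEAD=main@A [main=A topic=A]
After op 2 (commit): HEAD=main@B [main=B topic=A]
After op 3 (merge): HEAD=main@C [main=C topic=A]
After op 4 (commit): HEAD=main@D [main=D topic=A]
After op 5 (checkout): HEAD=topic@A [main=D topic=A]
After op 6 (reset): HEAD=topic@D [main=D topic=D]
After op 7 (commit): HEAD=topic@E [main=D topic=E]
After op 8 (merge): HEAD=topic@F [main=D topic=F]
After op 9 (reset): HEAD=topic@A [main=D topic=A]
ancestors(B) = {A,B}; F in? no
ancestors(E) = {A,B,C,D,E}; B in? yes
ancestors(A) = {A}; E in? no
ancestors(C) = {A,B,C}; D in? no

Answer: no yes no no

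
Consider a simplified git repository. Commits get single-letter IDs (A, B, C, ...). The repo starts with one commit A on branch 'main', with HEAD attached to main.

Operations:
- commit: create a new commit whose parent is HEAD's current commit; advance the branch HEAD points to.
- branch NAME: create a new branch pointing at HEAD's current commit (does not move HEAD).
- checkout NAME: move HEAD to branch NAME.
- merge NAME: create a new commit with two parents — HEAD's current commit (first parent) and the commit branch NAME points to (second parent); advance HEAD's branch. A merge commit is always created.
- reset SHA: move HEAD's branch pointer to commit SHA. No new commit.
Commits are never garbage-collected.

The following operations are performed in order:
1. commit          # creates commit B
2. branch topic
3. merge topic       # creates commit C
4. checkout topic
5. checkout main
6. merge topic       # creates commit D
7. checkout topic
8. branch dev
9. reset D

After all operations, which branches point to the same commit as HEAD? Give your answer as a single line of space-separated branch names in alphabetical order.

Answer: main topic

Derivation:
After op 1 (commit): HEAD=main@B [main=B]
After op 2 (branch): HEAD=main@B [main=B topic=B]
After op 3 (merge): HEAD=main@C [main=C topic=B]
After op 4 (checkout): HEAD=topic@B [main=C topic=B]
After op 5 (checkout): HEAD=main@C [main=C topic=B]
After op 6 (merge): HEAD=main@D [main=D topic=B]
After op 7 (checkout): HEAD=topic@B [main=D topic=B]
After op 8 (branch): HEAD=topic@B [dev=B main=D topic=B]
After op 9 (reset): HEAD=topic@D [dev=B main=D topic=D]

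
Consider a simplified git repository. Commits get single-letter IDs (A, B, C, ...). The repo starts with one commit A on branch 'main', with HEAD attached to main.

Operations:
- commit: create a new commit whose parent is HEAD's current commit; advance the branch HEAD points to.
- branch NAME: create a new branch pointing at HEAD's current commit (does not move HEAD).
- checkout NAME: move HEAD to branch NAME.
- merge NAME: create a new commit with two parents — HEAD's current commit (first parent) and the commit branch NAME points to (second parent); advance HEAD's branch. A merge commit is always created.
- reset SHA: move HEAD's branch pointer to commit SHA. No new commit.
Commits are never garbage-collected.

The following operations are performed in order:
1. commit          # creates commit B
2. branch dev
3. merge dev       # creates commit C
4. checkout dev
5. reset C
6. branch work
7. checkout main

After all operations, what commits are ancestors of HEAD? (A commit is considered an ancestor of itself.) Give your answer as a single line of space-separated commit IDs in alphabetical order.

After op 1 (commit): HEAD=main@B [main=B]
After op 2 (branch): HEAD=main@B [dev=B main=B]
After op 3 (merge): HEAD=main@C [dev=B main=C]
After op 4 (checkout): HEAD=dev@B [dev=B main=C]
After op 5 (reset): HEAD=dev@C [dev=C main=C]
After op 6 (branch): HEAD=dev@C [dev=C main=C work=C]
After op 7 (checkout): HEAD=main@C [dev=C main=C work=C]

Answer: A B C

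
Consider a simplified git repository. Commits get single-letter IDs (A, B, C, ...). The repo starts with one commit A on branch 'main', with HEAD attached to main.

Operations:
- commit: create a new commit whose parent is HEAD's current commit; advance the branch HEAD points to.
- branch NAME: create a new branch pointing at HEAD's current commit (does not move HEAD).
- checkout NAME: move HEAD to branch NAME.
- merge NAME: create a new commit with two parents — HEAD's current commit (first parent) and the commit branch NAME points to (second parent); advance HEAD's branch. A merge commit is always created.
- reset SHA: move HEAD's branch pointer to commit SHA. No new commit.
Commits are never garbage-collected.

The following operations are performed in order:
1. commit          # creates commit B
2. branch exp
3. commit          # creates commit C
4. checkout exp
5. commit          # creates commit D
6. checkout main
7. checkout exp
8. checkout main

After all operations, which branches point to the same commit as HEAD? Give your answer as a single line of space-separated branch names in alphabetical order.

After op 1 (commit): HEAD=main@B [main=B]
After op 2 (branch): HEAD=main@B [exp=B main=B]
After op 3 (commit): HEAD=main@C [exp=B main=C]
After op 4 (checkout): HEAD=exp@B [exp=B main=C]
After op 5 (commit): HEAD=exp@D [exp=D main=C]
After op 6 (checkout): HEAD=main@C [exp=D main=C]
After op 7 (checkout): HEAD=exp@D [exp=D main=C]
After op 8 (checkout): HEAD=main@C [exp=D main=C]

Answer: main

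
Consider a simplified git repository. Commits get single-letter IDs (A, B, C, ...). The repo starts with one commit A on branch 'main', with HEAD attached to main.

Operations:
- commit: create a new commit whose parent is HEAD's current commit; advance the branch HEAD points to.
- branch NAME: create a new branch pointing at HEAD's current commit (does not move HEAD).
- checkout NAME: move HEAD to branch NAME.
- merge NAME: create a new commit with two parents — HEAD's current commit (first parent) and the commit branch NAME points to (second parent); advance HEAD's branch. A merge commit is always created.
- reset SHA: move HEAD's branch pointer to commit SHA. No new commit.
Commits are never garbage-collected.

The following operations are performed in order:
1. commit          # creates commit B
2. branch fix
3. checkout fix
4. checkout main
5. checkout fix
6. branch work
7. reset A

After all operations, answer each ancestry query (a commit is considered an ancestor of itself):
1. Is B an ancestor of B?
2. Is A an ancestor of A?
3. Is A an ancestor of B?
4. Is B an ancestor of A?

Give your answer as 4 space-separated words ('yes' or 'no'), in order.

After op 1 (commit): HEAD=main@B [main=B]
After op 2 (branch): HEAD=main@B [fix=B main=B]
After op 3 (checkout): HEAD=fix@B [fix=B main=B]
After op 4 (checkout): HEAD=main@B [fix=B main=B]
After op 5 (checkout): HEAD=fix@B [fix=B main=B]
After op 6 (branch): HEAD=fix@B [fix=B main=B work=B]
After op 7 (reset): HEAD=fix@A [fix=A main=B work=B]
ancestors(B) = {A,B}; B in? yes
ancestors(A) = {A}; A in? yes
ancestors(B) = {A,B}; A in? yes
ancestors(A) = {A}; B in? no

Answer: yes yes yes no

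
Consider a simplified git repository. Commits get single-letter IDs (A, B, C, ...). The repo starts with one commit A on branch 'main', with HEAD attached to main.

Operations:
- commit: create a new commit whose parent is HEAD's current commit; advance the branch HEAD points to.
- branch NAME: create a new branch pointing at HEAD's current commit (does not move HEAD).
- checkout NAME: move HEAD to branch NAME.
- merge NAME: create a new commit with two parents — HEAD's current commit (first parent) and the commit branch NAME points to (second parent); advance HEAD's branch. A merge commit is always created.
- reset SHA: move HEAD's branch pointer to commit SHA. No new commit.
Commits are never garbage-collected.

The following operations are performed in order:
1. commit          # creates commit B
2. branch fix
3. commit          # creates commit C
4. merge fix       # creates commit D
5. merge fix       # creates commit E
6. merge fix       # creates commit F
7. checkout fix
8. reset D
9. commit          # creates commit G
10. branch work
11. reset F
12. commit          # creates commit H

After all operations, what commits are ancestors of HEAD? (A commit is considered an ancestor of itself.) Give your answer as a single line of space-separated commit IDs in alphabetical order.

After op 1 (commit): HEAD=main@B [main=B]
After op 2 (branch): HEAD=main@B [fix=B main=B]
After op 3 (commit): HEAD=main@C [fix=B main=C]
After op 4 (merge): HEAD=main@D [fix=B main=D]
After op 5 (merge): HEAD=main@E [fix=B main=E]
After op 6 (merge): HEAD=main@F [fix=B main=F]
After op 7 (checkout): HEAD=fix@B [fix=B main=F]
After op 8 (reset): HEAD=fix@D [fix=D main=F]
After op 9 (commit): HEAD=fix@G [fix=G main=F]
After op 10 (branch): HEAD=fix@G [fix=G main=F work=G]
After op 11 (reset): HEAD=fix@F [fix=F main=F work=G]
After op 12 (commit): HEAD=fix@H [fix=H main=F work=G]

Answer: A B C D E F H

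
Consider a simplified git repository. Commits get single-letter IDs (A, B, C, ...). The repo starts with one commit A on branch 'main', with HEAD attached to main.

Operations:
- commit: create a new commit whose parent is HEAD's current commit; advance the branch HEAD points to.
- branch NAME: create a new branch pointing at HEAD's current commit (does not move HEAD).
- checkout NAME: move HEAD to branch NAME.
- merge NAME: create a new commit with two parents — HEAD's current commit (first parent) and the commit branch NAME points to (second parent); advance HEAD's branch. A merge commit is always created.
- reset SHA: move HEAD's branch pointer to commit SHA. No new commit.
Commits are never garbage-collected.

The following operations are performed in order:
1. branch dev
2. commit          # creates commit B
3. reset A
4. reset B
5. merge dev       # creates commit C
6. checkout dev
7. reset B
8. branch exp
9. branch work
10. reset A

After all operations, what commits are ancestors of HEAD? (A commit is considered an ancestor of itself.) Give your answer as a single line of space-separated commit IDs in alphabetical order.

After op 1 (branch): HEAD=main@A [dev=A main=A]
After op 2 (commit): HEAD=main@B [dev=A main=B]
After op 3 (reset): HEAD=main@A [dev=A main=A]
After op 4 (reset): HEAD=main@B [dev=A main=B]
After op 5 (merge): HEAD=main@C [dev=A main=C]
After op 6 (checkout): HEAD=dev@A [dev=A main=C]
After op 7 (reset): HEAD=dev@B [dev=B main=C]
After op 8 (branch): HEAD=dev@B [dev=B exp=B main=C]
After op 9 (branch): HEAD=dev@B [dev=B exp=B main=C work=B]
After op 10 (reset): HEAD=dev@A [dev=A exp=B main=C work=B]

Answer: A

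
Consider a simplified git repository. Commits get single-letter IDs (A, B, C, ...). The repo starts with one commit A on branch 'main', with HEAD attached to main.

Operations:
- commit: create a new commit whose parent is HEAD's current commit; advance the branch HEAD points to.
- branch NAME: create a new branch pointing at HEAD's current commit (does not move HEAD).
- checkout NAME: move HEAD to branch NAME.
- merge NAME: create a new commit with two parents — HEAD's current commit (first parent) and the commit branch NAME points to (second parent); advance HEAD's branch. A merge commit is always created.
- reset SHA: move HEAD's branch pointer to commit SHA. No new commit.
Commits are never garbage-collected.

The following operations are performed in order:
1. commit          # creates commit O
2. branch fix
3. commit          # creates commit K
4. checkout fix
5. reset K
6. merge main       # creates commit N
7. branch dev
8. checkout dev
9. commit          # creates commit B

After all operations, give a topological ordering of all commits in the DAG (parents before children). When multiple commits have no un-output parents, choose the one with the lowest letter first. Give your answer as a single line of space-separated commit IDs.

After op 1 (commit): HEAD=main@O [main=O]
After op 2 (branch): HEAD=main@O [fix=O main=O]
After op 3 (commit): HEAD=main@K [fix=O main=K]
After op 4 (checkout): HEAD=fix@O [fix=O main=K]
After op 5 (reset): HEAD=fix@K [fix=K main=K]
After op 6 (merge): HEAD=fix@N [fix=N main=K]
After op 7 (branch): HEAD=fix@N [dev=N fix=N main=K]
After op 8 (checkout): HEAD=dev@N [dev=N fix=N main=K]
After op 9 (commit): HEAD=dev@B [dev=B fix=N main=K]
commit A: parents=[]
commit B: parents=['N']
commit K: parents=['O']
commit N: parents=['K', 'K']
commit O: parents=['A']

Answer: A O K N B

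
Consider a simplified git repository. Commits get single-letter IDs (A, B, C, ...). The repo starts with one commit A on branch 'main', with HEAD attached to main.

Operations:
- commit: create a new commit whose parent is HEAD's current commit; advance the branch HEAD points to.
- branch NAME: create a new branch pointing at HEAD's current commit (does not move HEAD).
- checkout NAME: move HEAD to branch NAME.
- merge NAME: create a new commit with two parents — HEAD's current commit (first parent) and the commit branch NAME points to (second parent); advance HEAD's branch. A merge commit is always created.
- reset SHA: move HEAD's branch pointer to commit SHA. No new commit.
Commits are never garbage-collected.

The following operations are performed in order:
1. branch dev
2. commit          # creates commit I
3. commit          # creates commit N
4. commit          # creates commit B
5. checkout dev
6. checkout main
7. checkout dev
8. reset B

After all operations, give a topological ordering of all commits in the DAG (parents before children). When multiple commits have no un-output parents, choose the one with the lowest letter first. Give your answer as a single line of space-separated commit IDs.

After op 1 (branch): HEAD=main@A [dev=A main=A]
After op 2 (commit): HEAD=main@I [dev=A main=I]
After op 3 (commit): HEAD=main@N [dev=A main=N]
After op 4 (commit): HEAD=main@B [dev=A main=B]
After op 5 (checkout): HEAD=dev@A [dev=A main=B]
After op 6 (checkout): HEAD=main@B [dev=A main=B]
After op 7 (checkout): HEAD=dev@A [dev=A main=B]
After op 8 (reset): HEAD=dev@B [dev=B main=B]
commit A: parents=[]
commit B: parents=['N']
commit I: parents=['A']
commit N: parents=['I']

Answer: A I N B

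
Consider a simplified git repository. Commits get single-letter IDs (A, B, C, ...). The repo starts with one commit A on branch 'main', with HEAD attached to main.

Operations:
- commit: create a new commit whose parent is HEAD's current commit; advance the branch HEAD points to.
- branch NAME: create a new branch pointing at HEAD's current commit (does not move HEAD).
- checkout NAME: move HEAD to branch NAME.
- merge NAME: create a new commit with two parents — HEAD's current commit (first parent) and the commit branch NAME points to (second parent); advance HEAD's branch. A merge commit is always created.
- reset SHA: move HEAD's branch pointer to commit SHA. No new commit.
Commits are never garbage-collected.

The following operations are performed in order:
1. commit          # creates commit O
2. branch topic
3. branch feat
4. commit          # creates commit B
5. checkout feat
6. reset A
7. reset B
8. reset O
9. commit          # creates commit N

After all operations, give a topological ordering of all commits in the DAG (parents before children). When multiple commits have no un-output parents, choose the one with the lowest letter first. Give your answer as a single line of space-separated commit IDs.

Answer: A O B N

Derivation:
After op 1 (commit): HEAD=main@O [main=O]
After op 2 (branch): HEAD=main@O [main=O topic=O]
After op 3 (branch): HEAD=main@O [feat=O main=O topic=O]
After op 4 (commit): HEAD=main@B [feat=O main=B topic=O]
After op 5 (checkout): HEAD=feat@O [feat=O main=B topic=O]
After op 6 (reset): HEAD=feat@A [feat=A main=B topic=O]
After op 7 (reset): HEAD=feat@B [feat=B main=B topic=O]
After op 8 (reset): HEAD=feat@O [feat=O main=B topic=O]
After op 9 (commit): HEAD=feat@N [feat=N main=B topic=O]
commit A: parents=[]
commit B: parents=['O']
commit N: parents=['O']
commit O: parents=['A']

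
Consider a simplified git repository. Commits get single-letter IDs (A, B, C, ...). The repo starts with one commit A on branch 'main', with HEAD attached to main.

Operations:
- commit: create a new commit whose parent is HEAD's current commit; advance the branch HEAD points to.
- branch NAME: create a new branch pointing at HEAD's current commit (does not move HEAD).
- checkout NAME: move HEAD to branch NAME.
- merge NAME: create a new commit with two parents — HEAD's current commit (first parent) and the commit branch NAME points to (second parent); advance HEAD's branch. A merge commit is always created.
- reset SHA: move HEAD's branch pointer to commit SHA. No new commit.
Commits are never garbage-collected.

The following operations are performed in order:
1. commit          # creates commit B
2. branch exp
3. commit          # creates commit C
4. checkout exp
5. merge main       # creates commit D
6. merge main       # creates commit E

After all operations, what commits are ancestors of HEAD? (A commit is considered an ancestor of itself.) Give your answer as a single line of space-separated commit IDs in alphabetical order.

After op 1 (commit): HEAD=main@B [main=B]
After op 2 (branch): HEAD=main@B [exp=B main=B]
After op 3 (commit): HEAD=main@C [exp=B main=C]
After op 4 (checkout): HEAD=exp@B [exp=B main=C]
After op 5 (merge): HEAD=exp@D [exp=D main=C]
After op 6 (merge): HEAD=exp@E [exp=E main=C]

Answer: A B C D E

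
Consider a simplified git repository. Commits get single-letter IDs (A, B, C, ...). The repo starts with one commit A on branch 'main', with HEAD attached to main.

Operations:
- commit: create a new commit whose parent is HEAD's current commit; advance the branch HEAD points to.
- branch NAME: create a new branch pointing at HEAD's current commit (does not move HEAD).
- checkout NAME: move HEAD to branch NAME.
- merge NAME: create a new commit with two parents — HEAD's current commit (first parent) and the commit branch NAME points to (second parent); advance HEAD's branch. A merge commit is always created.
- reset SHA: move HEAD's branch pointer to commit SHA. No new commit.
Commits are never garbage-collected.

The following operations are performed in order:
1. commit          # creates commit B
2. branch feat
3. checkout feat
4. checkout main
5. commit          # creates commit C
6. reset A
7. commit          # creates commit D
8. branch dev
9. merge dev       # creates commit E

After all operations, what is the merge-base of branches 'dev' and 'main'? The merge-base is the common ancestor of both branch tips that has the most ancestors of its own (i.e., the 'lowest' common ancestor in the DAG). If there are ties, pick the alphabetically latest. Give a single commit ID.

Answer: D

Derivation:
After op 1 (commit): HEAD=main@B [main=B]
After op 2 (branch): HEAD=main@B [feat=B main=B]
After op 3 (checkout): HEAD=feat@B [feat=B main=B]
After op 4 (checkout): HEAD=main@B [feat=B main=B]
After op 5 (commit): HEAD=main@C [feat=B main=C]
After op 6 (reset): HEAD=main@A [feat=B main=A]
After op 7 (commit): HEAD=main@D [feat=B main=D]
After op 8 (branch): HEAD=main@D [dev=D feat=B main=D]
After op 9 (merge): HEAD=main@E [dev=D feat=B main=E]
ancestors(dev=D): ['A', 'D']
ancestors(main=E): ['A', 'D', 'E']
common: ['A', 'D']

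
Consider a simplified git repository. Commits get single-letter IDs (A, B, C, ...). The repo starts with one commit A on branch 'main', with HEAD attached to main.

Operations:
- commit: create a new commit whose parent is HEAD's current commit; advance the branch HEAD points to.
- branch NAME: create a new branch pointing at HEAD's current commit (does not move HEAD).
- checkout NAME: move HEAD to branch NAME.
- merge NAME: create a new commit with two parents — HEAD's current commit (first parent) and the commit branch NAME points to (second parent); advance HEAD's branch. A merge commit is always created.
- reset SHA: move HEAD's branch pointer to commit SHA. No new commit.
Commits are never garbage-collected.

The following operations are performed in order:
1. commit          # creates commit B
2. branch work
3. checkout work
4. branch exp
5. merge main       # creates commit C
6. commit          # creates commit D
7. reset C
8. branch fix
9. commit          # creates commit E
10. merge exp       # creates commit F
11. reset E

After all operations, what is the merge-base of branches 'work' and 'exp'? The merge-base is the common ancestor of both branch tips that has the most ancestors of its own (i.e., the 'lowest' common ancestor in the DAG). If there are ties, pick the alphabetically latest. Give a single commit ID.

After op 1 (commit): HEAD=main@B [main=B]
After op 2 (branch): HEAD=main@B [main=B work=B]
After op 3 (checkout): HEAD=work@B [main=B work=B]
After op 4 (branch): HEAD=work@B [exp=B main=B work=B]
After op 5 (merge): HEAD=work@C [exp=B main=B work=C]
After op 6 (commit): HEAD=work@D [exp=B main=B work=D]
After op 7 (reset): HEAD=work@C [exp=B main=B work=C]
After op 8 (branch): HEAD=work@C [exp=B fix=C main=B work=C]
After op 9 (commit): HEAD=work@E [exp=B fix=C main=B work=E]
After op 10 (merge): HEAD=work@F [exp=B fix=C main=B work=F]
After op 11 (reset): HEAD=work@E [exp=B fix=C main=B work=E]
ancestors(work=E): ['A', 'B', 'C', 'E']
ancestors(exp=B): ['A', 'B']
common: ['A', 'B']

Answer: B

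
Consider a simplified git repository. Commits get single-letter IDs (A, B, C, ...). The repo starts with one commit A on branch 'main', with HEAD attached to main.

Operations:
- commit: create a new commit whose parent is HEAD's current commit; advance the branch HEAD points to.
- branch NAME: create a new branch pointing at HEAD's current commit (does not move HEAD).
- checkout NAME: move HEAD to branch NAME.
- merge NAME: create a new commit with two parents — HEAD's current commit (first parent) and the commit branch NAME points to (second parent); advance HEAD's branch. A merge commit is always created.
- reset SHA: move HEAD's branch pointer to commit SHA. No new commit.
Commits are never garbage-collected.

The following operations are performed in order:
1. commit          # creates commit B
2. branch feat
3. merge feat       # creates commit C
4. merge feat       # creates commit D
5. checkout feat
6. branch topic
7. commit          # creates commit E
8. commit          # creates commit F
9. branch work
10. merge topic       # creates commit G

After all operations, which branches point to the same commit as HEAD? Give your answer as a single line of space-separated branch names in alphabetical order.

After op 1 (commit): HEAD=main@B [main=B]
After op 2 (branch): HEAD=main@B [feat=B main=B]
After op 3 (merge): HEAD=main@C [feat=B main=C]
After op 4 (merge): HEAD=main@D [feat=B main=D]
After op 5 (checkout): HEAD=feat@B [feat=B main=D]
After op 6 (branch): HEAD=feat@B [feat=B main=D topic=B]
After op 7 (commit): HEAD=feat@E [feat=E main=D topic=B]
After op 8 (commit): HEAD=feat@F [feat=F main=D topic=B]
After op 9 (branch): HEAD=feat@F [feat=F main=D topic=B work=F]
After op 10 (merge): HEAD=feat@G [feat=G main=D topic=B work=F]

Answer: feat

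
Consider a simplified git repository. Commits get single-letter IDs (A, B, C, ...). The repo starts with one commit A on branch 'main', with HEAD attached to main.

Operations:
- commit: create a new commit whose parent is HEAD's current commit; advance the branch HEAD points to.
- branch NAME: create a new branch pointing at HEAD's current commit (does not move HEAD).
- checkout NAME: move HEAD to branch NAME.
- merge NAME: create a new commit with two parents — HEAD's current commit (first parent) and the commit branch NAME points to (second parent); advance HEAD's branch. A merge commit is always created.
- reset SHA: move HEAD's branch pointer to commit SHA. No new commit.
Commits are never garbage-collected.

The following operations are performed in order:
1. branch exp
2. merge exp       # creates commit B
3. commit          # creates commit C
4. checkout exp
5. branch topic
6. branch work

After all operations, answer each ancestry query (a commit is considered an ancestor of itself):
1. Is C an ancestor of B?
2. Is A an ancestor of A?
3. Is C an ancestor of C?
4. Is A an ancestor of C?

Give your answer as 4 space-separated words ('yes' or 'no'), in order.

After op 1 (branch): HEAD=main@A [exp=A main=A]
After op 2 (merge): HEAD=main@B [exp=A main=B]
After op 3 (commit): HEAD=main@C [exp=A main=C]
After op 4 (checkout): HEAD=exp@A [exp=A main=C]
After op 5 (branch): HEAD=exp@A [exp=A main=C topic=A]
After op 6 (branch): HEAD=exp@A [exp=A main=C topic=A work=A]
ancestors(B) = {A,B}; C in? no
ancestors(A) = {A}; A in? yes
ancestors(C) = {A,B,C}; C in? yes
ancestors(C) = {A,B,C}; A in? yes

Answer: no yes yes yes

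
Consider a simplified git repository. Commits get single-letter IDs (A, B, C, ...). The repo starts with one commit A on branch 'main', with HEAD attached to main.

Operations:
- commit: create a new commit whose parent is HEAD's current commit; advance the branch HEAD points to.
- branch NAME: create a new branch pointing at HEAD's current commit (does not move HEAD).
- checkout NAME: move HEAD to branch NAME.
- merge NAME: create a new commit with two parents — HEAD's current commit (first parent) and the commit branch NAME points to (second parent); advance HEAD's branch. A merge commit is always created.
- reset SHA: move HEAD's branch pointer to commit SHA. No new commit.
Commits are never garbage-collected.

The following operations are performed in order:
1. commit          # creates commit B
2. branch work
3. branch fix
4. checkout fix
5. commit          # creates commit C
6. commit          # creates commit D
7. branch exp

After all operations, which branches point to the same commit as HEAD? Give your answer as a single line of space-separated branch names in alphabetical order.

Answer: exp fix

Derivation:
After op 1 (commit): HEAD=main@B [main=B]
After op 2 (branch): HEAD=main@B [main=B work=B]
After op 3 (branch): HEAD=main@B [fix=B main=B work=B]
After op 4 (checkout): HEAD=fix@B [fix=B main=B work=B]
After op 5 (commit): HEAD=fix@C [fix=C main=B work=B]
After op 6 (commit): HEAD=fix@D [fix=D main=B work=B]
After op 7 (branch): HEAD=fix@D [exp=D fix=D main=B work=B]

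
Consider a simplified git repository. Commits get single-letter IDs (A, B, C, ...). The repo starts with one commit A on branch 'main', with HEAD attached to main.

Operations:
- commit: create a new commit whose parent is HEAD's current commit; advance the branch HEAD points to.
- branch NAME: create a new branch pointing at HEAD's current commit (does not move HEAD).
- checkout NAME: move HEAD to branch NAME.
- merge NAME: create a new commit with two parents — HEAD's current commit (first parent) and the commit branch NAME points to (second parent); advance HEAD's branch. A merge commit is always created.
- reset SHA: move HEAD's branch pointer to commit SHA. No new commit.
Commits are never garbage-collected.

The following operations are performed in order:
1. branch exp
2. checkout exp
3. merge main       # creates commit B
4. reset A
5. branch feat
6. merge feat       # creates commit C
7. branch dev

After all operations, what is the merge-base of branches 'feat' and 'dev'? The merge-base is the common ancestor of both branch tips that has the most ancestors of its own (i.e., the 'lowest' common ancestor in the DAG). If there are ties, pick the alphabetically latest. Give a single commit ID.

After op 1 (branch): HEAD=main@A [exp=A main=A]
After op 2 (checkout): HEAD=exp@A [exp=A main=A]
After op 3 (merge): HEAD=exp@B [exp=B main=A]
After op 4 (reset): HEAD=exp@A [exp=A main=A]
After op 5 (branch): HEAD=exp@A [exp=A feat=A main=A]
After op 6 (merge): HEAD=exp@C [exp=C feat=A main=A]
After op 7 (branch): HEAD=exp@C [dev=C exp=C feat=A main=A]
ancestors(feat=A): ['A']
ancestors(dev=C): ['A', 'C']
common: ['A']

Answer: A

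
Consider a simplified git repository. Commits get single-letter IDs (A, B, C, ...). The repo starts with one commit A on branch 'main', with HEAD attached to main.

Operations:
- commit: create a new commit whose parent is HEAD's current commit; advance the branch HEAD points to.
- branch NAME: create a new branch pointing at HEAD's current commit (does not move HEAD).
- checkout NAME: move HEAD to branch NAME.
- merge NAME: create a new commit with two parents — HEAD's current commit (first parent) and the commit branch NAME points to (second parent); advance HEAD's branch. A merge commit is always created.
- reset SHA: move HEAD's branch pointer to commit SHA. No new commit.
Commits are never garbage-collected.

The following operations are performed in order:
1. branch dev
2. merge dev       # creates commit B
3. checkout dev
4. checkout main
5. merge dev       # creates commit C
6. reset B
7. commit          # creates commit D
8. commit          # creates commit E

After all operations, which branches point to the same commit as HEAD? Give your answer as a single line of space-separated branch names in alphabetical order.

After op 1 (branch): HEAD=main@A [dev=A main=A]
After op 2 (merge): HEAD=main@B [dev=A main=B]
After op 3 (checkout): HEAD=dev@A [dev=A main=B]
After op 4 (checkout): HEAD=main@B [dev=A main=B]
After op 5 (merge): HEAD=main@C [dev=A main=C]
After op 6 (reset): HEAD=main@B [dev=A main=B]
After op 7 (commit): HEAD=main@D [dev=A main=D]
After op 8 (commit): HEAD=main@E [dev=A main=E]

Answer: main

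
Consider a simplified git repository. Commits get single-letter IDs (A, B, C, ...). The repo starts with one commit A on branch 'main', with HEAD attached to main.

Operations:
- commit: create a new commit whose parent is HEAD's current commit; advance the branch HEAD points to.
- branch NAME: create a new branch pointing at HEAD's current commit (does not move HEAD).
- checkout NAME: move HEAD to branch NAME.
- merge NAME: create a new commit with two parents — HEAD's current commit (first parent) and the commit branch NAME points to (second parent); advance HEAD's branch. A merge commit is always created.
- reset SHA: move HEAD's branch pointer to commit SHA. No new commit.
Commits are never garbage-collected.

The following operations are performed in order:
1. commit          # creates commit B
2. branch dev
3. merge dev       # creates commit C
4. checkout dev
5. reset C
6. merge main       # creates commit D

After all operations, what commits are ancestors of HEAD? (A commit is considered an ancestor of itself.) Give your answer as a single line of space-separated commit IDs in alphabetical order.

After op 1 (commit): HEAD=main@B [main=B]
After op 2 (branch): HEAD=main@B [dev=B main=B]
After op 3 (merge): HEAD=main@C [dev=B main=C]
After op 4 (checkout): HEAD=dev@B [dev=B main=C]
After op 5 (reset): HEAD=dev@C [dev=C main=C]
After op 6 (merge): HEAD=dev@D [dev=D main=C]

Answer: A B C D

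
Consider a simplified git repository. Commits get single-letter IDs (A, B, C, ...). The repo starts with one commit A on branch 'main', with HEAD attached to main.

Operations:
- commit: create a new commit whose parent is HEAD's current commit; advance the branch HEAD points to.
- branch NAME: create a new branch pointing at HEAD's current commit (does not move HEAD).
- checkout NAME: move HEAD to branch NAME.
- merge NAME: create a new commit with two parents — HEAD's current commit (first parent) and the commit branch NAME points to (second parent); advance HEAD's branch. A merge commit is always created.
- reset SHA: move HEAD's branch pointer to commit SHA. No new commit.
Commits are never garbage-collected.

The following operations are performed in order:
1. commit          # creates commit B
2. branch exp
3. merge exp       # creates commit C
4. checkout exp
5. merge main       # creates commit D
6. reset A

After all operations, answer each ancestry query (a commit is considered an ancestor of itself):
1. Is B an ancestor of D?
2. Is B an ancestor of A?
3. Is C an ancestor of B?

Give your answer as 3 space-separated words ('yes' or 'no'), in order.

Answer: yes no no

Derivation:
After op 1 (commit): HEAD=main@B [main=B]
After op 2 (branch): HEAD=main@B [exp=B main=B]
After op 3 (merge): HEAD=main@C [exp=B main=C]
After op 4 (checkout): HEAD=exp@B [exp=B main=C]
After op 5 (merge): HEAD=exp@D [exp=D main=C]
After op 6 (reset): HEAD=exp@A [exp=A main=C]
ancestors(D) = {A,B,C,D}; B in? yes
ancestors(A) = {A}; B in? no
ancestors(B) = {A,B}; C in? no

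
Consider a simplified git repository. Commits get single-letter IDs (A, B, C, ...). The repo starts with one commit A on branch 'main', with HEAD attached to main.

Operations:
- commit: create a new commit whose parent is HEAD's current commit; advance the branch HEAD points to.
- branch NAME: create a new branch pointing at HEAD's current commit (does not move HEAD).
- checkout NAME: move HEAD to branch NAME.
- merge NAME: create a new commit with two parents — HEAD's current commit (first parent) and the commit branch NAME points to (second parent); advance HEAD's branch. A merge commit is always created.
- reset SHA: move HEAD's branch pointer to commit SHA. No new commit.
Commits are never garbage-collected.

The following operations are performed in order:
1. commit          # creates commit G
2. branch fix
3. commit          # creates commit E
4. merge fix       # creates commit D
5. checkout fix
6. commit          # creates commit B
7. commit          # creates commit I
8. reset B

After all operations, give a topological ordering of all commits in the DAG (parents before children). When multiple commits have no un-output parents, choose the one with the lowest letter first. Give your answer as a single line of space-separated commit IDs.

After op 1 (commit): HEAD=main@G [main=G]
After op 2 (branch): HEAD=main@G [fix=G main=G]
After op 3 (commit): HEAD=main@E [fix=G main=E]
After op 4 (merge): HEAD=main@D [fix=G main=D]
After op 5 (checkout): HEAD=fix@G [fix=G main=D]
After op 6 (commit): HEAD=fix@B [fix=B main=D]
After op 7 (commit): HEAD=fix@I [fix=I main=D]
After op 8 (reset): HEAD=fix@B [fix=B main=D]
commit A: parents=[]
commit B: parents=['G']
commit D: parents=['E', 'G']
commit E: parents=['G']
commit G: parents=['A']
commit I: parents=['B']

Answer: A G B E D I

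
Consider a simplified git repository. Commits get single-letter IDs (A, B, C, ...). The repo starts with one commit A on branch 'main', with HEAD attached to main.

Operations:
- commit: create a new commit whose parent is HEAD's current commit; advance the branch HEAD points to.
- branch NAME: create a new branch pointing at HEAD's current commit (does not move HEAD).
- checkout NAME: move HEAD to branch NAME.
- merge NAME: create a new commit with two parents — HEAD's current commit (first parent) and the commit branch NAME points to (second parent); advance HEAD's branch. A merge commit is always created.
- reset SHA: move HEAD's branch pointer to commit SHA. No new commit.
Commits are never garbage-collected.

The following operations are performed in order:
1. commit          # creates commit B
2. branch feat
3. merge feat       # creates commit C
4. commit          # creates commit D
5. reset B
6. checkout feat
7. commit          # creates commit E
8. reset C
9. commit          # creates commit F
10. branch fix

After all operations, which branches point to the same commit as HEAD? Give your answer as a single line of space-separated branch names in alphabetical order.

After op 1 (commit): HEAD=main@B [main=B]
After op 2 (branch): HEAD=main@B [feat=B main=B]
After op 3 (merge): HEAD=main@C [feat=B main=C]
After op 4 (commit): HEAD=main@D [feat=B main=D]
After op 5 (reset): HEAD=main@B [feat=B main=B]
After op 6 (checkout): HEAD=feat@B [feat=B main=B]
After op 7 (commit): HEAD=feat@E [feat=E main=B]
After op 8 (reset): HEAD=feat@C [feat=C main=B]
After op 9 (commit): HEAD=feat@F [feat=F main=B]
After op 10 (branch): HEAD=feat@F [feat=F fix=F main=B]

Answer: feat fix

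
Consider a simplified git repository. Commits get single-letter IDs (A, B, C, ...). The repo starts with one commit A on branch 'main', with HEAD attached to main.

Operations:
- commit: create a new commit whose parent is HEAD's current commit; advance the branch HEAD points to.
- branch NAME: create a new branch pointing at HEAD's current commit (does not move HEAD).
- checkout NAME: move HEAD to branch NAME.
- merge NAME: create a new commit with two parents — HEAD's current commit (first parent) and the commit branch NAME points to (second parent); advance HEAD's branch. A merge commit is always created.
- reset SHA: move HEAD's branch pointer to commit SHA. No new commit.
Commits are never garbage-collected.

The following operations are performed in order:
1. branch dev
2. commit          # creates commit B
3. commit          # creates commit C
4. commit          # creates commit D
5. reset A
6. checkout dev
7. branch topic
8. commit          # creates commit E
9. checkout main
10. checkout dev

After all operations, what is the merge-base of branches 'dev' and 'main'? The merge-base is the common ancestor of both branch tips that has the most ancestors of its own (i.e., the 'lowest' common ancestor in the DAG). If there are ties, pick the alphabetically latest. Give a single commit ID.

Answer: A

Derivation:
After op 1 (branch): HEAD=main@A [dev=A main=A]
After op 2 (commit): HEAD=main@B [dev=A main=B]
After op 3 (commit): HEAD=main@C [dev=A main=C]
After op 4 (commit): HEAD=main@D [dev=A main=D]
After op 5 (reset): HEAD=main@A [dev=A main=A]
After op 6 (checkout): HEAD=dev@A [dev=A main=A]
After op 7 (branch): HEAD=dev@A [dev=A main=A topic=A]
After op 8 (commit): HEAD=dev@E [dev=E main=A topic=A]
After op 9 (checkout): HEAD=main@A [dev=E main=A topic=A]
After op 10 (checkout): HEAD=dev@E [dev=E main=A topic=A]
ancestors(dev=E): ['A', 'E']
ancestors(main=A): ['A']
common: ['A']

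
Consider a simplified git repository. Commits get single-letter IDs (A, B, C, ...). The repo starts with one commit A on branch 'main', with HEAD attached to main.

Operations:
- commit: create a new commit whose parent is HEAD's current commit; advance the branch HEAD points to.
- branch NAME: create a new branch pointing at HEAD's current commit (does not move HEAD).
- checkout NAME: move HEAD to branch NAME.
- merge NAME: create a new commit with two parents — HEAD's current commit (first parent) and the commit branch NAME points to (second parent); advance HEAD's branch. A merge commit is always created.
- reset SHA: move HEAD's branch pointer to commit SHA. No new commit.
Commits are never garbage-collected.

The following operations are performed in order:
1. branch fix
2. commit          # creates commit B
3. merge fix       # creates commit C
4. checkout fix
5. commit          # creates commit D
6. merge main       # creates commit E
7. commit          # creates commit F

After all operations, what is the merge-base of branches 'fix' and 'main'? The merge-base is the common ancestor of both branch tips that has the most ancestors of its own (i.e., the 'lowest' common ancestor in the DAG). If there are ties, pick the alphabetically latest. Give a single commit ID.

Answer: C

Derivation:
After op 1 (branch): HEAD=main@A [fix=A main=A]
After op 2 (commit): HEAD=main@B [fix=A main=B]
After op 3 (merge): HEAD=main@C [fix=A main=C]
After op 4 (checkout): HEAD=fix@A [fix=A main=C]
After op 5 (commit): HEAD=fix@D [fix=D main=C]
After op 6 (merge): HEAD=fix@E [fix=E main=C]
After op 7 (commit): HEAD=fix@F [fix=F main=C]
ancestors(fix=F): ['A', 'B', 'C', 'D', 'E', 'F']
ancestors(main=C): ['A', 'B', 'C']
common: ['A', 'B', 'C']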